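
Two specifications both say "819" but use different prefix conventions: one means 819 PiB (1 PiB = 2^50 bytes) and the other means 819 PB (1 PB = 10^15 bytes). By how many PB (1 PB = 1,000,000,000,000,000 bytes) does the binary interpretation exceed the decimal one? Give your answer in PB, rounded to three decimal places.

103.112 PB

819 PiB = 819 × 1,125,899,906,842,624 = 922,112,023,704,109,056 bytes
819 PB = 819 × 1,000,000,000,000,000 = 819,000,000,000,000,000 bytes
difference = 103,112,023,704,109,056 bytes
103,112,023,704,109,056 / 1,000,000,000,000,000 = 103.112 PB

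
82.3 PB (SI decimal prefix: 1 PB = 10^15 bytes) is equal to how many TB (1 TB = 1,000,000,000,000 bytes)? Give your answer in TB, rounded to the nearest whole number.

82,300 TB

82.3 PB = 82.3 × 10^15 bytes = 82,300,000,000,000,000 bytes
1 TB = 1,000,000,000,000 bytes
82,300,000,000,000,000 / 1,000,000,000,000 = 82,300 TB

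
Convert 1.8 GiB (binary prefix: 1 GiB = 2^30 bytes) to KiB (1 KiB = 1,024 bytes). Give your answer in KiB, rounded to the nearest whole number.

1,887,437 KiB

1.8 GiB × 1,073,741,824 bytes/GiB = 1,932,735,283.2 bytes
1 KiB = 1,024 bytes
1,932,735,283.2 / 1,024 = 1,887,437 KiB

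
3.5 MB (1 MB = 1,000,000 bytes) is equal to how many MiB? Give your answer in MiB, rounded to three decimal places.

3.338 MiB

3.5 MB = 3.5 × 10^6 bytes = 3,500,000 bytes
1 MiB = 2^20 bytes = 1,048,576 bytes
3,500,000 / 1,048,576 = 3.338 MiB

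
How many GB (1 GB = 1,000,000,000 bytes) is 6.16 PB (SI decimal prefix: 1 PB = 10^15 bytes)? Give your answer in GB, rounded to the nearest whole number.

6,160,000 GB

6.16 PB = 6.16 × 10^15 bytes = 6,160,000,000,000,000 bytes
1 GB = 10^9 bytes = 1,000,000,000 bytes
6,160,000,000,000,000 / 1,000,000,000 = 6,160,000 GB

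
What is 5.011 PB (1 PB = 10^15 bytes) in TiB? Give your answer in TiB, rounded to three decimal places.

4,557.478 TiB

5.011 PB = 5.011 × 10^15 bytes = 5,011,000,000,000,000 bytes
1 TiB = 2^40 bytes = 1,099,511,627,776 bytes
5,011,000,000,000,000 / 1,099,511,627,776 = 4,557.478 TiB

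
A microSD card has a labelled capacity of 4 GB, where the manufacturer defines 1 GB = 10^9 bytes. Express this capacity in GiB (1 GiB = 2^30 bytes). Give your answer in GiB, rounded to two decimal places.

3.73 GiB

4 GB = 4 × 10^9 bytes = 4,000,000,000 bytes
1 GiB = 1,073,741,824 bytes
4,000,000,000 / 1,073,741,824 = 3.73 GiB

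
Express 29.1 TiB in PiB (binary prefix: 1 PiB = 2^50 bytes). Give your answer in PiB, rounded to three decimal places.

0.028 PiB

29.1 TiB = 29.1 × 2^40 bytes = 31,995,788,368,281.6 bytes
1 PiB = 1,125,899,906,842,624 bytes
31,995,788,368,281.6 / 1,125,899,906,842,624 = 0.028 PiB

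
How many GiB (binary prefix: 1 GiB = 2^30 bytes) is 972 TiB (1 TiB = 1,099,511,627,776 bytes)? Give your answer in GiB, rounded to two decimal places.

995,328.00 GiB

972 TiB × 1,099,511,627,776 bytes/TiB = 1,068,725,302,198,272 bytes
1 GiB = 1,073,741,824 bytes
1,068,725,302,198,272 / 1,073,741,824 = 995,328.00 GiB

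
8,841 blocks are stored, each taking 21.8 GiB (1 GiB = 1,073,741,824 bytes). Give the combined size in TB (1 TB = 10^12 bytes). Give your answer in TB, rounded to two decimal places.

Total = 8,841 × 21.8 GiB = 192733.8 GiB
= 192733.8 × 1,073,741,824 bytes = 206,946,341,958,451.2 bytes
1 TB = 1,000,000,000,000 bytes
206,946,341,958,451.2 / 1,000,000,000,000 = 206.95 TB

206.95 TB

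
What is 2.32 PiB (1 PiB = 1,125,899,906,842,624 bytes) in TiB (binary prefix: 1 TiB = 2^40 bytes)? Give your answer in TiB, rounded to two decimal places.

2.32 PiB = 2.32 × 2^50 bytes = 2,612,087,783,874,887.68 bytes
1 TiB = 2^40 bytes = 1,099,511,627,776 bytes
2,612,087,783,874,887.68 / 1,099,511,627,776 = 2,375.68 TiB

2,375.68 TiB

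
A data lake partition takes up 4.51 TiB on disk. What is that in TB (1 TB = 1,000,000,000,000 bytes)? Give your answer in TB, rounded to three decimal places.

4.51 TiB = 4.51 × 2^40 bytes = 4,958,797,441,269.76 bytes
1 TB = 1,000,000,000,000 bytes
4,958,797,441,269.76 / 1,000,000,000,000 = 4.959 TB

4.959 TB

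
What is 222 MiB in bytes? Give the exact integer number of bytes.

232,783,872 bytes

222 × 1,048,576 = 232,783,872 bytes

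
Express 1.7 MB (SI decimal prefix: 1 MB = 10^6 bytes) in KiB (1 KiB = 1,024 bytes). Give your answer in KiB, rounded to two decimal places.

1.7 MB = 1.7 × 10^6 bytes = 1,700,000 bytes
1 KiB = 1,024 bytes
1,700,000 / 1,024 = 1,660.16 KiB

1,660.16 KiB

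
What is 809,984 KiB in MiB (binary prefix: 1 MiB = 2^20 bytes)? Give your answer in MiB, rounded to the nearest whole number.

809,984 KiB = 809,984 × 2^10 bytes = 829,423,616 bytes
1 MiB = 1,048,576 bytes
829,423,616 / 1,048,576 = 791 MiB

791 MiB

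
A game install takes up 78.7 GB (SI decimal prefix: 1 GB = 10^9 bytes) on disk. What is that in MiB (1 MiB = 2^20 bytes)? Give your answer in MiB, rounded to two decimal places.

75,054.17 MiB

78.7 GB × 1,000,000,000 bytes/GB = 78,700,000,000 bytes
1 MiB = 1,048,576 bytes
78,700,000,000 / 1,048,576 = 75,054.17 MiB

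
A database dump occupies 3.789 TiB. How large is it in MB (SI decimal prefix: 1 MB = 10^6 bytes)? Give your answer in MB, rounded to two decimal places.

4,166,049.56 MB

3.789 TiB × 1,099,511,627,776 bytes/TiB = 4,166,049,557,643.264 bytes
1 MB = 1,000,000 bytes
4,166,049,557,643.264 / 1,000,000 = 4,166,049.56 MB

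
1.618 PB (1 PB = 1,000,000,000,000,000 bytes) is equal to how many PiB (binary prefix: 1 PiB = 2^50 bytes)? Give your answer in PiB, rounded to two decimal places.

1.44 PiB

1.618 PB = 1.618 × 10^15 bytes = 1,618,000,000,000,000 bytes
1 PiB = 1,125,899,906,842,624 bytes
1,618,000,000,000,000 / 1,125,899,906,842,624 = 1.44 PiB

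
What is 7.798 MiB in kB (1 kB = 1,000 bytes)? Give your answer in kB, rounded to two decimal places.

8,176.80 kB

7.798 MiB × 1,048,576 bytes/MiB = 8,176,795.648 bytes
1 kB = 1,000 bytes
8,176,795.648 / 1,000 = 8,176.80 kB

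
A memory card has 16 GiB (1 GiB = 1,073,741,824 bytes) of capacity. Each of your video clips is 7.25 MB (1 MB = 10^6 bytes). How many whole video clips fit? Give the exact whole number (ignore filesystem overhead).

Capacity: 16 GiB = 17,179,869,184 bytes
Per item: 7.25 MB = 7,250,000 bytes
⌊17,179,869,184 / 7,250,000⌋ = 2,369

2,369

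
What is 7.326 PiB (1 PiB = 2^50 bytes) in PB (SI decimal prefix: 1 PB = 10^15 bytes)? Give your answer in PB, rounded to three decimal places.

7.326 PiB = 7.326 × 2^50 bytes = 8,248,342,717,529,063.424 bytes
1 PB = 1,000,000,000,000,000 bytes
8,248,342,717,529,063.424 / 1,000,000,000,000,000 = 8.248 PB

8.248 PB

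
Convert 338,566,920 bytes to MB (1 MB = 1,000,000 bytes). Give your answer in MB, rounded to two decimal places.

338,566,920 bytes given.
1 MB = 10^6 bytes = 1,000,000 bytes
338,566,920 / 1,000,000 = 338.57 MB

338.57 MB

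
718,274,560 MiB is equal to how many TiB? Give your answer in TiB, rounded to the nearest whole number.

718,274,560 MiB = 718,274,560 × 2^20 bytes = 753,165,465,026,560 bytes
1 TiB = 2^40 bytes = 1,099,511,627,776 bytes
753,165,465,026,560 / 1,099,511,627,776 = 685 TiB

685 TiB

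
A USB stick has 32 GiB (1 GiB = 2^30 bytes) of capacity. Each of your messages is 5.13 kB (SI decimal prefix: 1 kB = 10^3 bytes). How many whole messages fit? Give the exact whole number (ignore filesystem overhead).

6,697,804

Capacity: 32 GiB = 34,359,738,368 bytes
Per item: 5.13 kB = 5,130 bytes
⌊34,359,738,368 / 5,130⌋ = 6,697,804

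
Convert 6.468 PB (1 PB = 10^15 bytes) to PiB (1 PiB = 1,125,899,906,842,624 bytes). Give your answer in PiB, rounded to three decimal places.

5.745 PiB

6.468 PB × 1,000,000,000,000,000 bytes/PB = 6,468,000,000,000,000 bytes
1 PiB = 2^50 bytes = 1,125,899,906,842,624 bytes
6,468,000,000,000,000 / 1,125,899,906,842,624 = 5.745 PiB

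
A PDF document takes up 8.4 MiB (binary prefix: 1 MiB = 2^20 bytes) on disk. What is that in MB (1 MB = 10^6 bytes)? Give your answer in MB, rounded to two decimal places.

8.81 MB

8.4 MiB = 8.4 × 2^20 bytes = 8,808,038.4 bytes
1 MB = 1,000,000 bytes
8,808,038.4 / 1,000,000 = 8.81 MB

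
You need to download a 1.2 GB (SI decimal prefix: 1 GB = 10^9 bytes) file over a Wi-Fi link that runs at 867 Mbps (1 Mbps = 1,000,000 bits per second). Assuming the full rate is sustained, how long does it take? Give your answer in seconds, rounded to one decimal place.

1.2 GB = 1,200,000,000 bytes = 9,600,000,000 bits
867 Mbps = 867,000,000 bits/s
time = 9,600,000,000 / 867,000,000 = 11.1 s

11.1 seconds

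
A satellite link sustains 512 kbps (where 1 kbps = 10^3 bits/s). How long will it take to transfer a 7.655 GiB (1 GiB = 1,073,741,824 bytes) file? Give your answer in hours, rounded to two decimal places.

7.655 GiB = 8,219,493,662.72 bytes = 65,755,949,301.76 bits
512 kbps = 512,000 bits/s
time = 65,755,949,301.76 / 512,000 = 128,429.5885 s
128,429.5885 s / 3600 = 35.67 hours

35.67 hours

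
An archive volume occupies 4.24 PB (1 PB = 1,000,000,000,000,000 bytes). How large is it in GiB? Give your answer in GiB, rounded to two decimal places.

4.24 PB = 4.24 × 10^15 bytes = 4,240,000,000,000,000 bytes
1 GiB = 2^30 bytes = 1,073,741,824 bytes
4,240,000,000,000,000 / 1,073,741,824 = 3,948,807.72 GiB

3,948,807.72 GiB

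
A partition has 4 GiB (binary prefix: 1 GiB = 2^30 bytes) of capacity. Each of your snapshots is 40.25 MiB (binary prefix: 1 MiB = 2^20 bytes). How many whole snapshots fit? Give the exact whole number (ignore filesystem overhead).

Capacity: 4 GiB = 4,294,967,296 bytes
Per item: 40.25 MiB = 42,205,184 bytes
⌊4,294,967,296 / 42,205,184⌋ = 101

101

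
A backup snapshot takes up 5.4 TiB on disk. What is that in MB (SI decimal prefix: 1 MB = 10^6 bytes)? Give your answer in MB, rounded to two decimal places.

5.4 TiB = 5.4 × 2^40 bytes = 5,937,362,789,990.4 bytes
1 MB = 1,000,000 bytes
5,937,362,789,990.4 / 1,000,000 = 5,937,362.79 MB

5,937,362.79 MB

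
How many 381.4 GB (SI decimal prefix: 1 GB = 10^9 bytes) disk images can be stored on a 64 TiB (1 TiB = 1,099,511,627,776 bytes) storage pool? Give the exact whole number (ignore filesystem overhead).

Capacity: 64 TiB = 70,368,744,177,664 bytes
Per item: 381.4 GB = 381,400,000,000 bytes
⌊70,368,744,177,664 / 381,400,000,000⌋ = 184

184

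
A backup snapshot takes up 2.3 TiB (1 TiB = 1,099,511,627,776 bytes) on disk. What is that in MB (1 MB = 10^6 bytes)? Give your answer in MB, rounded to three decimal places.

2.3 TiB = 2.3 × 2^40 bytes = 2,528,876,743,884.8 bytes
1 MB = 10^6 bytes = 1,000,000 bytes
2,528,876,743,884.8 / 1,000,000 = 2,528,876.744 MB

2,528,876.744 MB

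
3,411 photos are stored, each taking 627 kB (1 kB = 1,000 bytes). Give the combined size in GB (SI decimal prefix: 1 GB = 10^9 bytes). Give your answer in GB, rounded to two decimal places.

2.14 GB

Total = 3,411 × 627 kB = 2,138,697 kB
= 2,138,697 × 1,000 bytes = 2,138,697,000 bytes
1 GB = 1,000,000,000 bytes
2,138,697,000 / 1,000,000,000 = 2.14 GB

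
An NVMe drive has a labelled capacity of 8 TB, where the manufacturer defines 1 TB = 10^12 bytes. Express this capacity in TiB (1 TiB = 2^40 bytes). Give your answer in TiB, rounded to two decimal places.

8 TB = 8 × 10^12 bytes = 8,000,000,000,000 bytes
1 TiB = 1,099,511,627,776 bytes
8,000,000,000,000 / 1,099,511,627,776 = 7.28 TiB

7.28 TiB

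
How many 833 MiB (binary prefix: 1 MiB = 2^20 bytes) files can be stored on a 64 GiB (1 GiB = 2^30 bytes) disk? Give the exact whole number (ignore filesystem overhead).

Capacity: 64 GiB = 68,719,476,736 bytes
Per item: 833 MiB = 873,463,808 bytes
⌊68,719,476,736 / 873,463,808⌋ = 78

78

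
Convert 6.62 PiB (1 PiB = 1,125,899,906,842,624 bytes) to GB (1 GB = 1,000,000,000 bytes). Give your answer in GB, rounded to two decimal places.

6.62 PiB = 6.62 × 2^50 bytes = 7,453,457,383,298,170.88 bytes
1 GB = 10^9 bytes = 1,000,000,000 bytes
7,453,457,383,298,170.88 / 1,000,000,000 = 7,453,457.38 GB

7,453,457.38 GB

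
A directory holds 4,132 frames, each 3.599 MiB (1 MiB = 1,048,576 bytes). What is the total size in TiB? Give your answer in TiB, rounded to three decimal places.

Total = 4,132 × 3.599 MiB = 14871.068 MiB
= 14871.068 × 1,048,576 bytes = 15,593,444,999.168 bytes
1 TiB = 1,099,511,627,776 bytes
15,593,444,999.168 / 1,099,511,627,776 = 0.014 TiB

0.014 TiB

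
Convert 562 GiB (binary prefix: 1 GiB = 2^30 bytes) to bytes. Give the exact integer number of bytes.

562 × 1,073,741,824 = 603,442,905,088 bytes  (1 GiB = 2^30 bytes)

603,442,905,088 bytes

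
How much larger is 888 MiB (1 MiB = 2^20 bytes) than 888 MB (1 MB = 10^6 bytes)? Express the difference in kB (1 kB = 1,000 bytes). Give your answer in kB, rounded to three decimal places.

888 MiB = 888 × 1,048,576 = 931,135,488 bytes
888 MB = 888 × 1,000,000 = 888,000,000 bytes
difference = 43,135,488 bytes
43,135,488 / 1,000 = 43,135.488 kB

43,135.488 kB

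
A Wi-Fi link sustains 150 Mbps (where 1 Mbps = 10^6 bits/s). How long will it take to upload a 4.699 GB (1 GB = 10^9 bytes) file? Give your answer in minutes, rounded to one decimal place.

4.2 minutes

4.699 GB = 4,699,000,000 bytes = 37,592,000,000 bits
150 Mbps = 150,000,000 bits/s
time = 37,592,000,000 / 150,000,000 = 250.61 s
250.61 s / 60 = 4.2 minutes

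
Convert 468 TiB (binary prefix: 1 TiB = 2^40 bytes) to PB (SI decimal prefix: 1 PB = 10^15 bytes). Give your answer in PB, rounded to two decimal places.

468 TiB = 468 × 2^40 bytes = 514,571,441,799,168 bytes
1 PB = 1,000,000,000,000,000 bytes
514,571,441,799,168 / 1,000,000,000,000,000 = 0.51 PB

0.51 PB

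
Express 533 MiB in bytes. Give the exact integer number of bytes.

533 × 1,048,576 = 558,891,008 bytes  (1 MiB = 2^20 bytes)

558,891,008 bytes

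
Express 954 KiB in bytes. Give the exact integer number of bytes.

954 × 1,024 = 976,896 bytes  (1 KiB = 2^10 bytes)

976,896 bytes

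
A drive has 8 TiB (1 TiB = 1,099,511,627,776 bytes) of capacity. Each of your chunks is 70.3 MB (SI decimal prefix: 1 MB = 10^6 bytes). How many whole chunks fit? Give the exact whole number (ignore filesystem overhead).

Capacity: 8 TiB = 8,796,093,022,208 bytes
Per item: 70.3 MB = 70,300,000 bytes
⌊8,796,093,022,208 / 70,300,000⌋ = 125,122

125,122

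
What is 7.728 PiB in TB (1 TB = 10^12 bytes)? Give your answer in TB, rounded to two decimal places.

7.728 PiB = 7.728 × 2^50 bytes = 8,700,954,480,079,798.272 bytes
1 TB = 1,000,000,000,000 bytes
8,700,954,480,079,798.272 / 1,000,000,000,000 = 8,700.95 TB

8,700.95 TB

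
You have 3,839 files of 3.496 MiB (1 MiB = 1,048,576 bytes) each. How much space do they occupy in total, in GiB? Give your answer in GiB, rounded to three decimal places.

13.107 GiB

Total = 3,839 × 3.496 MiB = 13421.144 MiB
= 13421.144 × 1,048,576 bytes = 14,073,089,490.944 bytes
1 GiB = 1,073,741,824 bytes
14,073,089,490.944 / 1,073,741,824 = 13.107 GiB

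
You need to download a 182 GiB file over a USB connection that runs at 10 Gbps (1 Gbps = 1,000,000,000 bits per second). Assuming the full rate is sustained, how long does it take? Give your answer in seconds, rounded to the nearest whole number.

182 GiB = 195,421,011,968 bytes = 1,563,368,095,744 bits
10 Gbps = 10,000,000,000 bits/s
time = 1,563,368,095,744 / 10,000,000,000 = 156 s

156 seconds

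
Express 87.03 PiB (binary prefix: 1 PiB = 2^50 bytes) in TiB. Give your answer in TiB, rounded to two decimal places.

89,118.72 TiB

87.03 PiB = 87.03 × 2^50 bytes = 97,987,068,892,513,566.72 bytes
1 TiB = 2^40 bytes = 1,099,511,627,776 bytes
97,987,068,892,513,566.72 / 1,099,511,627,776 = 89,118.72 TiB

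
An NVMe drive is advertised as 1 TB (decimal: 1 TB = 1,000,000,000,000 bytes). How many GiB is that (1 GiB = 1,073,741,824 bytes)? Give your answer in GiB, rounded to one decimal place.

1 TB = 1 × 10^12 bytes = 1,000,000,000,000 bytes
1 GiB = 1,073,741,824 bytes
1,000,000,000,000 / 1,073,741,824 = 931.3 GiB

931.3 GiB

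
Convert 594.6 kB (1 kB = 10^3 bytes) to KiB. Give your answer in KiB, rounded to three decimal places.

594.6 kB = 594.6 × 10^3 bytes = 594,600 bytes
1 KiB = 1,024 bytes
594,600 / 1,024 = 580.664 KiB

580.664 KiB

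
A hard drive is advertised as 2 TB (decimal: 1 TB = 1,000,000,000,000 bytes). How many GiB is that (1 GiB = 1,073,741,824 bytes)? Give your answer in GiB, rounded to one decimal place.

2 TB = 2 × 10^12 bytes = 2,000,000,000,000 bytes
1 GiB = 2^30 bytes = 1,073,741,824 bytes
2,000,000,000,000 / 1,073,741,824 = 1,862.6 GiB

1,862.6 GiB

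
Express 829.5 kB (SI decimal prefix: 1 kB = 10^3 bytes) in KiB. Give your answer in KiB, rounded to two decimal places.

810.06 KiB

829.5 kB × 1,000 bytes/kB = 829,500 bytes
1 KiB = 2^10 bytes = 1,024 bytes
829,500 / 1,024 = 810.06 KiB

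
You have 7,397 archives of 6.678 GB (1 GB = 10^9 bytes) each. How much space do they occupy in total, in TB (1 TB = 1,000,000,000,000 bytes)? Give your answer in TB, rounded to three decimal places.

Total = 7,397 × 6.678 GB = 49397.166 GB
= 49397.166 × 1,000,000,000 bytes = 49,397,166,000,000 bytes
1 TB = 1,000,000,000,000 bytes
49,397,166,000,000 / 1,000,000,000,000 = 49.397 TB

49.397 TB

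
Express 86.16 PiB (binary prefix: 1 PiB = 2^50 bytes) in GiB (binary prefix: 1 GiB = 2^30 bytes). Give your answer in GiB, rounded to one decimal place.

86.16 PiB × 1,125,899,906,842,624 bytes/PiB = 97,007,535,973,560,483.84 bytes
1 GiB = 1,073,741,824 bytes
97,007,535,973,560,483.84 / 1,073,741,824 = 90,345,308.2 GiB

90,345,308.2 GiB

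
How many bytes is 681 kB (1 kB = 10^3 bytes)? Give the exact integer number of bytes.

681 × 1,000 = 681,000 bytes  (1 kB = 10^3 bytes)

681,000 bytes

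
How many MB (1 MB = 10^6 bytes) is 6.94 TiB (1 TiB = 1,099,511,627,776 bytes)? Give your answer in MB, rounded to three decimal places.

7,630,610.697 MB

6.94 TiB = 6.94 × 2^40 bytes = 7,630,610,696,765.44 bytes
1 MB = 1,000,000 bytes
7,630,610,696,765.44 / 1,000,000 = 7,630,610.697 MB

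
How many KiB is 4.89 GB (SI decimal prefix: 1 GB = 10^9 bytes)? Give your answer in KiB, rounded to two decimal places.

4,775,390.63 KiB

4.89 GB × 1,000,000,000 bytes/GB = 4,890,000,000 bytes
1 KiB = 1,024 bytes
4,890,000,000 / 1,024 = 4,775,390.63 KiB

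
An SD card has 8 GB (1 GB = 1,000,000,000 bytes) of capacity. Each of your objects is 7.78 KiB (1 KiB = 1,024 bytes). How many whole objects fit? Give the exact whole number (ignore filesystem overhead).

1,004,177

Capacity: 8 GB = 8,000,000,000 bytes
Per item: 7.78 KiB = 7,966.72 bytes
⌊8,000,000,000 / 7,966.72⌋ = 1,004,177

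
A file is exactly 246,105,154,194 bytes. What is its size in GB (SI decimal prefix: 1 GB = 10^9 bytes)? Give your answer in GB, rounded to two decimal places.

246.11 GB

246,105,154,194 bytes given.
1 GB = 10^9 bytes = 1,000,000,000 bytes
246,105,154,194 / 1,000,000,000 = 246.11 GB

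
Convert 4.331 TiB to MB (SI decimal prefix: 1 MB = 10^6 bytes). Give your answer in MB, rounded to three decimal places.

4,761,984.860 MB

4.331 TiB × 1,099,511,627,776 bytes/TiB = 4,761,984,859,897.856 bytes
1 MB = 1,000,000 bytes
4,761,984,859,897.856 / 1,000,000 = 4,761,984.860 MB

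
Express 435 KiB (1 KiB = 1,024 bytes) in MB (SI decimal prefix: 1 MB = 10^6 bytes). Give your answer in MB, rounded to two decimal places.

435 KiB × 1,024 bytes/KiB = 445,440 bytes
1 MB = 1,000,000 bytes
445,440 / 1,000,000 = 0.45 MB

0.45 MB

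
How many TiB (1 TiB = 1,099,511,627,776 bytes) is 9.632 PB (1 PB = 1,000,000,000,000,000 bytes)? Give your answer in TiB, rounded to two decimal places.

8,760.25 TiB

9.632 PB = 9.632 × 10^15 bytes = 9,632,000,000,000,000 bytes
1 TiB = 2^40 bytes = 1,099,511,627,776 bytes
9,632,000,000,000,000 / 1,099,511,627,776 = 8,760.25 TiB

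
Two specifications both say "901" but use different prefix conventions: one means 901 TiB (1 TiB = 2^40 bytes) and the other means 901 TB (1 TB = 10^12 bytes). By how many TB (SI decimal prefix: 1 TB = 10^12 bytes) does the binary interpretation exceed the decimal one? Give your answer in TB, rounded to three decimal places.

89.660 TB

901 TiB = 901 × 1,099,511,627,776 = 990,659,976,626,176 bytes
901 TB = 901 × 1,000,000,000,000 = 901,000,000,000,000 bytes
difference = 89,659,976,626,176 bytes
89,659,976,626,176 / 1,000,000,000,000 = 89.660 TB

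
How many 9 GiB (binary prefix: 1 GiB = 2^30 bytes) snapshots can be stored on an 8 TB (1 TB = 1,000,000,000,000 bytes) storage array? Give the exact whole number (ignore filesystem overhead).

827

Capacity: 8 TB = 8,000,000,000,000 bytes
Per item: 9 GiB = 9,663,676,416 bytes
⌊8,000,000,000,000 / 9,663,676,416⌋ = 827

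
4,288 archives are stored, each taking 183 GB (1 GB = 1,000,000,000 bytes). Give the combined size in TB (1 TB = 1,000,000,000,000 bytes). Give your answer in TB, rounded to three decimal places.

Total = 4,288 × 183 GB = 784,704 GB
= 784,704 × 1,000,000,000 bytes = 784,704,000,000,000 bytes
1 TB = 1,000,000,000,000 bytes
784,704,000,000,000 / 1,000,000,000,000 = 784.704 TB

784.704 TB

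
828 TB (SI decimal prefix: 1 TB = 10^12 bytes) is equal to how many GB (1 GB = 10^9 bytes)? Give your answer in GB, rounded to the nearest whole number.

828,000 GB

828 TB × 1,000,000,000,000 bytes/TB = 828,000,000,000,000 bytes
1 GB = 1,000,000,000 bytes
828,000,000,000,000 / 1,000,000,000 = 828,000 GB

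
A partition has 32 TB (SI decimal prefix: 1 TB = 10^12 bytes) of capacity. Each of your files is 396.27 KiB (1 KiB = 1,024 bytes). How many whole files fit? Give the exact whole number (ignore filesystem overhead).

78,860,372

Capacity: 32 TB = 32,000,000,000,000 bytes
Per item: 396.27 KiB = 405,780.48 bytes
⌊32,000,000,000,000 / 405,780.48⌋ = 78,860,372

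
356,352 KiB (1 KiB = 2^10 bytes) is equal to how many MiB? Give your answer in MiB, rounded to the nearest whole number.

348 MiB

356,352 KiB × 1,024 bytes/KiB = 364,904,448 bytes
1 MiB = 2^20 bytes = 1,048,576 bytes
364,904,448 / 1,048,576 = 348 MiB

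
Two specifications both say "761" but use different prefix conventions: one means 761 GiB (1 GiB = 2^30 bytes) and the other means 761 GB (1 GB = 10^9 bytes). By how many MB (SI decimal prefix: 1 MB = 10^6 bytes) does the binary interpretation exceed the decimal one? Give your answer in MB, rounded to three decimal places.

761 GiB = 761 × 1,073,741,824 = 817,117,528,064 bytes
761 GB = 761 × 1,000,000,000 = 761,000,000,000 bytes
difference = 56,117,528,064 bytes
56,117,528,064 / 1,000,000 = 56,117.528 MB

56,117.528 MB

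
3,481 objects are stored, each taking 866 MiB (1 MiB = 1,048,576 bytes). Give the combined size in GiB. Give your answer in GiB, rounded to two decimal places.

Total = 3,481 × 866 MiB = 3,014,546 MiB
= 3,014,546 × 1,048,576 bytes = 3,160,980,586,496 bytes
1 GiB = 1,073,741,824 bytes
3,160,980,586,496 / 1,073,741,824 = 2,943.89 GiB

2,943.89 GiB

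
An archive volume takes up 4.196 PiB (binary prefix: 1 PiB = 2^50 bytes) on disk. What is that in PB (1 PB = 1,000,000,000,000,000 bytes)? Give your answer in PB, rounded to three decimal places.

4.724 PB

4.196 PiB × 1,125,899,906,842,624 bytes/PiB = 4,724,276,009,111,650.304 bytes
1 PB = 10^15 bytes = 1,000,000,000,000,000 bytes
4,724,276,009,111,650.304 / 1,000,000,000,000,000 = 4.724 PB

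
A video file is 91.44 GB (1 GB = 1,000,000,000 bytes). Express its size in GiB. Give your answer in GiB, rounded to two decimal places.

91.44 GB = 91.44 × 10^9 bytes = 91,440,000,000 bytes
1 GiB = 2^30 bytes = 1,073,741,824 bytes
91,440,000,000 / 1,073,741,824 = 85.16 GiB

85.16 GiB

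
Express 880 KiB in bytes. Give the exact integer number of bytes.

901,120 bytes

880 × 1,024 = 901,120 bytes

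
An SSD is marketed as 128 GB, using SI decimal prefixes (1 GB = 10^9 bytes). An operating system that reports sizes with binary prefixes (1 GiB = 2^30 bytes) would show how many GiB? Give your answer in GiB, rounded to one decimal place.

128 GB × 1,000,000,000 bytes/GB = 128,000,000,000 bytes
1 GiB = 2^30 bytes = 1,073,741,824 bytes
128,000,000,000 / 1,073,741,824 = 119.2 GiB

119.2 GiB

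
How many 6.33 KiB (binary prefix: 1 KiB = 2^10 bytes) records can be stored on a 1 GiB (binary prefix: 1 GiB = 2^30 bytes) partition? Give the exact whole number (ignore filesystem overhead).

165,651

Capacity: 1 GiB = 1,073,741,824 bytes
Per item: 6.33 KiB = 6,481.92 bytes
⌊1,073,741,824 / 6,481.92⌋ = 165,651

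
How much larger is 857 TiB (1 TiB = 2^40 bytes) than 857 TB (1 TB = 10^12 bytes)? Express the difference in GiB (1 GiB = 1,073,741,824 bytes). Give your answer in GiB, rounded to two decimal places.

79,424.55 GiB

857 TiB = 857 × 1,099,511,627,776 = 942,281,465,004,032 bytes
857 TB = 857 × 1,000,000,000,000 = 857,000,000,000,000 bytes
difference = 85,281,465,004,032 bytes
85,281,465,004,032 / 1,073,741,824 = 79,424.55 GiB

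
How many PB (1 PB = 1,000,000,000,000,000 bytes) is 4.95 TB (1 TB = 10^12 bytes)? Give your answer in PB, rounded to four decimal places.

0.0050 PB

4.95 TB = 4.95 × 10^12 bytes = 4,950,000,000,000 bytes
1 PB = 1,000,000,000,000,000 bytes
4,950,000,000,000 / 1,000,000,000,000,000 = 0.0050 PB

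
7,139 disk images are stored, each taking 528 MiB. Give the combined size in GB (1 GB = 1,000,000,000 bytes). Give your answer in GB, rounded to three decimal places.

3,952.494 GB

Total = 7,139 × 528 MiB = 3,769,392 MiB
= 3,769,392 × 1,048,576 bytes = 3,952,493,985,792 bytes
1 GB = 1,000,000,000 bytes
3,952,493,985,792 / 1,000,000,000 = 3,952.494 GB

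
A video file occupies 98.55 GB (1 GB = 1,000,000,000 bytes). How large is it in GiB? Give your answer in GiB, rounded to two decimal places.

98.55 GB = 98.55 × 10^9 bytes = 98,550,000,000 bytes
1 GiB = 1,073,741,824 bytes
98,550,000,000 / 1,073,741,824 = 91.78 GiB

91.78 GiB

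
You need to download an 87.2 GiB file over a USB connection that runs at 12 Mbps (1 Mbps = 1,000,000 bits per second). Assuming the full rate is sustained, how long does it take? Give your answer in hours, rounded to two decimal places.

87.2 GiB = 93,630,287,052.8 bytes = 749,042,296,422.4 bits
12 Mbps = 12,000,000 bits/s
time = 749,042,296,422.4 / 12,000,000 = 62,420.1914 s
62,420.1914 s / 3600 = 17.34 hours

17.34 hours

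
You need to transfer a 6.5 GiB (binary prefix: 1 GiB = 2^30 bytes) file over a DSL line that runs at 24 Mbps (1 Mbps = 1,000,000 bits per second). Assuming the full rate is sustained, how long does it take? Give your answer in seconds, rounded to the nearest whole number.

2,326 seconds

6.5 GiB = 6,979,321,856 bytes = 55,834,574,848 bits
24 Mbps = 24,000,000 bits/s
time = 55,834,574,848 / 24,000,000 = 2,326 s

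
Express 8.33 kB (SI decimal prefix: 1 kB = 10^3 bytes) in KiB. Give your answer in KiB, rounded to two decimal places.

8.33 kB = 8.33 × 10^3 bytes = 8,330 bytes
1 KiB = 2^10 bytes = 1,024 bytes
8,330 / 1,024 = 8.13 KiB

8.13 KiB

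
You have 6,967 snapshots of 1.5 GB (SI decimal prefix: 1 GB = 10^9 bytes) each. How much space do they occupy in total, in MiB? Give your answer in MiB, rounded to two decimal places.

Total = 6,967 × 1.5 GB = 10450.5 GB
= 10450.5 × 1,000,000,000 bytes = 10,450,500,000,000 bytes
1 MiB = 1,048,576 bytes
10,450,500,000,000 / 1,048,576 = 9,966,373.44 MiB

9,966,373.44 MiB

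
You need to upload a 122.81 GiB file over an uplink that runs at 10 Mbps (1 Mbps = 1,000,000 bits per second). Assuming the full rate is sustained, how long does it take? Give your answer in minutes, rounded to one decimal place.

122.81 GiB = 131,866,233,405.44 bytes = 1,054,929,867,243.52 bits
10 Mbps = 10,000,000 bits/s
time = 1,054,929,867,243.52 / 10,000,000 = 105,492.99 s
105,492.99 s / 60 = 1,758.2 minutes

1,758.2 minutes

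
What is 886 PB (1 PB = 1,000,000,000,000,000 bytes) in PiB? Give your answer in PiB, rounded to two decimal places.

786.93 PiB

886 PB × 1,000,000,000,000,000 bytes/PB = 886,000,000,000,000,000 bytes
1 PiB = 1,125,899,906,842,624 bytes
886,000,000,000,000,000 / 1,125,899,906,842,624 = 786.93 PiB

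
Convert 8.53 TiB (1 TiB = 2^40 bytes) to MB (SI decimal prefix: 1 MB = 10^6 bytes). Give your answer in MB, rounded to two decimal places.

9,378,834.18 MB

8.53 TiB = 8.53 × 2^40 bytes = 9,378,834,184,929.28 bytes
1 MB = 10^6 bytes = 1,000,000 bytes
9,378,834,184,929.28 / 1,000,000 = 9,378,834.18 MB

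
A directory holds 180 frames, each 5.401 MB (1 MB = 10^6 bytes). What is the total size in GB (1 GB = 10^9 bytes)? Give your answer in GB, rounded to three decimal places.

0.972 GB

Total = 180 × 5.401 MB = 972.18 MB
= 972.18 × 1,000,000 bytes = 972,180,000 bytes
1 GB = 1,000,000,000 bytes
972,180,000 / 1,000,000,000 = 0.972 GB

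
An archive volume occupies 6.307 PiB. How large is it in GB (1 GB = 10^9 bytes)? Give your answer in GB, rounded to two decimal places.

6.307 PiB = 6.307 × 2^50 bytes = 7,101,050,712,456,429.568 bytes
1 GB = 10^9 bytes = 1,000,000,000 bytes
7,101,050,712,456,429.568 / 1,000,000,000 = 7,101,050.71 GB

7,101,050.71 GB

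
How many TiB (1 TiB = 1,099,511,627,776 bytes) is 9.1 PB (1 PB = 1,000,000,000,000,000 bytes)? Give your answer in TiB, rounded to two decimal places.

9.1 PB = 9.1 × 10^15 bytes = 9,100,000,000,000,000 bytes
1 TiB = 1,099,511,627,776 bytes
9,100,000,000,000,000 / 1,099,511,627,776 = 8,276.40 TiB

8,276.40 TiB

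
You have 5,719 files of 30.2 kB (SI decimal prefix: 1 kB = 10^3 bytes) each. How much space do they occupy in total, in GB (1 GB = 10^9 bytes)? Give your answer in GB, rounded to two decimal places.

Total = 5,719 × 30.2 kB = 172713.8 kB
= 172713.8 × 1,000 bytes = 172,713,800 bytes
1 GB = 1,000,000,000 bytes
172,713,800 / 1,000,000,000 = 0.17 GB

0.17 GB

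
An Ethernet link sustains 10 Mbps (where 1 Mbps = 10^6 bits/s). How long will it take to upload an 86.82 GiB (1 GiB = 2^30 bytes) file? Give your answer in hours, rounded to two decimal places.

86.82 GiB = 93,222,265,159.68 bytes = 745,778,121,277.44 bits
10 Mbps = 10,000,000 bits/s
time = 745,778,121,277.44 / 10,000,000 = 74,577.8121 s
74,577.8121 s / 3600 = 20.72 hours

20.72 hours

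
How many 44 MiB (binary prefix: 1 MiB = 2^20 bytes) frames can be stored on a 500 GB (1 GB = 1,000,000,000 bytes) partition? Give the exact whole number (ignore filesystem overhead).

10,837

Capacity: 500 GB = 500,000,000,000 bytes
Per item: 44 MiB = 46,137,344 bytes
⌊500,000,000,000 / 46,137,344⌋ = 10,837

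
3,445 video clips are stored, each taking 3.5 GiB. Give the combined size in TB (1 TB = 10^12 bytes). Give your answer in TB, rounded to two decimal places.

12.95 TB

Total = 3,445 × 3.5 GiB = 12057.5 GiB
= 12057.5 × 1,073,741,824 bytes = 12,946,642,042,880 bytes
1 TB = 1,000,000,000,000 bytes
12,946,642,042,880 / 1,000,000,000,000 = 12.95 TB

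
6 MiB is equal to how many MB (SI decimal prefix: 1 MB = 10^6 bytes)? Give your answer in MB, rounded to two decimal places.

6.29 MB

6 MiB = 6 × 2^20 bytes = 6,291,456 bytes
1 MB = 1,000,000 bytes
6,291,456 / 1,000,000 = 6.29 MB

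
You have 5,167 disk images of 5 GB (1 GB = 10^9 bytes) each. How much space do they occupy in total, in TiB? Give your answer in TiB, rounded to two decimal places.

Total = 5,167 × 5 GB = 25,835 GB
= 25,835 × 1,000,000,000 bytes = 25,835,000,000,000 bytes
1 TiB = 1,099,511,627,776 bytes
25,835,000,000,000 / 1,099,511,627,776 = 23.50 TiB

23.50 TiB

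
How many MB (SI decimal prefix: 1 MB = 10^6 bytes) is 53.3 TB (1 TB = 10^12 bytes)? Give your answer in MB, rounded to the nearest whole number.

53,300,000 MB

53.3 TB = 53.3 × 10^12 bytes = 53,300,000,000,000 bytes
1 MB = 1,000,000 bytes
53,300,000,000,000 / 1,000,000 = 53,300,000 MB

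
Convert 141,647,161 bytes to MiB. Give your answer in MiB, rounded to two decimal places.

141,647,161 bytes given.
1 MiB = 2^20 bytes = 1,048,576 bytes
141,647,161 / 1,048,576 = 135.09 MiB

135.09 MiB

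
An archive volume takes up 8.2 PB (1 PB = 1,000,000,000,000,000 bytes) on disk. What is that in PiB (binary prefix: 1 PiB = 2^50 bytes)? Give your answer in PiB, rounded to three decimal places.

8.2 PB = 8.2 × 10^15 bytes = 8,200,000,000,000,000 bytes
1 PiB = 2^50 bytes = 1,125,899,906,842,624 bytes
8,200,000,000,000,000 / 1,125,899,906,842,624 = 7.283 PiB

7.283 PiB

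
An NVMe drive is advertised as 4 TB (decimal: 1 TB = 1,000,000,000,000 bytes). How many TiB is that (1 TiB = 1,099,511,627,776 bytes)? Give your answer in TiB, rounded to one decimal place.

3.6 TiB

4 TB × 1,000,000,000,000 bytes/TB = 4,000,000,000,000 bytes
1 TiB = 1,099,511,627,776 bytes
4,000,000,000,000 / 1,099,511,627,776 = 3.6 TiB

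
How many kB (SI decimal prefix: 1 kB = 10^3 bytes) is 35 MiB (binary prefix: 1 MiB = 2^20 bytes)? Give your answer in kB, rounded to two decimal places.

36,700.16 kB

35 MiB = 35 × 2^20 bytes = 36,700,160 bytes
1 kB = 10^3 bytes = 1,000 bytes
36,700,160 / 1,000 = 36,700.16 kB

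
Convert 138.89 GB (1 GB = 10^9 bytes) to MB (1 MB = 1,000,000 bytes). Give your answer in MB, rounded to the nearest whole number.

138.89 GB = 138.89 × 10^9 bytes = 138,890,000,000 bytes
1 MB = 10^6 bytes = 1,000,000 bytes
138,890,000,000 / 1,000,000 = 138,890 MB

138,890 MB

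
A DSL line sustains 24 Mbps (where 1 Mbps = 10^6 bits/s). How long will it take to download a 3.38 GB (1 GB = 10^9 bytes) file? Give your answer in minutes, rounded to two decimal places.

3.38 GB = 3,380,000,000 bytes = 27,040,000,000 bits
24 Mbps = 24,000,000 bits/s
time = 27,040,000,000 / 24,000,000 = 1,126.667 s
1,126.667 s / 60 = 18.78 minutes

18.78 minutes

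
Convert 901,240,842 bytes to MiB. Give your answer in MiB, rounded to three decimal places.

859.490 MiB

901,240,842 bytes given.
1 MiB = 1,048,576 bytes
901,240,842 / 1,048,576 = 859.490 MiB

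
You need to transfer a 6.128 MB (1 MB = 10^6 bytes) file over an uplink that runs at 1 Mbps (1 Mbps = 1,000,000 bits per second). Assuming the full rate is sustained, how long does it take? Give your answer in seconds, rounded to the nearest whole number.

6.128 MB = 6,128,000 bytes = 49,024,000 bits
1 Mbps = 1,000,000 bits/s
time = 49,024,000 / 1,000,000 = 49 s

49 seconds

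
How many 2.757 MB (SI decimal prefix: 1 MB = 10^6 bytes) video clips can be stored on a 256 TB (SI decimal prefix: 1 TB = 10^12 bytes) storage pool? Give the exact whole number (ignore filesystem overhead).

92,854,552

Capacity: 256 TB = 256,000,000,000,000 bytes
Per item: 2.757 MB = 2,757,000 bytes
⌊256,000,000,000,000 / 2,757,000⌋ = 92,854,552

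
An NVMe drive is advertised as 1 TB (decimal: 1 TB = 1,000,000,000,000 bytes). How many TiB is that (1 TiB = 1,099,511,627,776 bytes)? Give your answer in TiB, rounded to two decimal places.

1 TB × 1,000,000,000,000 bytes/TB = 1,000,000,000,000 bytes
1 TiB = 2^40 bytes = 1,099,511,627,776 bytes
1,000,000,000,000 / 1,099,511,627,776 = 0.91 TiB

0.91 TiB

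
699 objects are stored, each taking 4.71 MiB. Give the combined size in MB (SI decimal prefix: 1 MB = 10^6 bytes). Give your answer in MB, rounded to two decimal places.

Total = 699 × 4.71 MiB = 3292.29 MiB
= 3292.29 × 1,048,576 bytes = 3,452,216,279.04 bytes
1 MB = 1,000,000 bytes
3,452,216,279.04 / 1,000,000 = 3,452.22 MB

3,452.22 MB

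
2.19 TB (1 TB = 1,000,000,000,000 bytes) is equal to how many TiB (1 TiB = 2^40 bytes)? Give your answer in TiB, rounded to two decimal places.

2.19 TB = 2.19 × 10^12 bytes = 2,190,000,000,000 bytes
1 TiB = 1,099,511,627,776 bytes
2,190,000,000,000 / 1,099,511,627,776 = 1.99 TiB

1.99 TiB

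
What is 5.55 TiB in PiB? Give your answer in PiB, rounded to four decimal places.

5.55 TiB × 1,099,511,627,776 bytes/TiB = 6,102,289,534,156.8 bytes
1 PiB = 2^50 bytes = 1,125,899,906,842,624 bytes
6,102,289,534,156.8 / 1,125,899,906,842,624 = 0.0054 PiB

0.0054 PiB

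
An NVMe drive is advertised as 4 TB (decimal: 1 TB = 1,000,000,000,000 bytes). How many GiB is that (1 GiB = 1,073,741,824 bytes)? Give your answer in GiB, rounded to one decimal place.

3,725.3 GiB

4 TB = 4 × 10^12 bytes = 4,000,000,000,000 bytes
1 GiB = 1,073,741,824 bytes
4,000,000,000,000 / 1,073,741,824 = 3,725.3 GiB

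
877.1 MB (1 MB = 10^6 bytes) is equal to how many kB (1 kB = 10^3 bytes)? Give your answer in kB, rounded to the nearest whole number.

877,100 kB

877.1 MB = 877.1 × 10^6 bytes = 877,100,000 bytes
1 kB = 10^3 bytes = 1,000 bytes
877,100,000 / 1,000 = 877,100 kB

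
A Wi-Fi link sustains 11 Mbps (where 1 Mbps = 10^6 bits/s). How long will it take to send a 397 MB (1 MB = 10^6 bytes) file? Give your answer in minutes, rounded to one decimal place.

4.8 minutes

397 MB = 397,000,000 bytes = 3,176,000,000 bits
11 Mbps = 11,000,000 bits/s
time = 3,176,000,000 / 11,000,000 = 288.73 s
288.73 s / 60 = 4.8 minutes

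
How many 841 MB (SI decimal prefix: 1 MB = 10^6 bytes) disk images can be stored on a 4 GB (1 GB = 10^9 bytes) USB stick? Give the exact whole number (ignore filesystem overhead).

4

Capacity: 4 GB = 4,000,000,000 bytes
Per item: 841 MB = 841,000,000 bytes
⌊4,000,000,000 / 841,000,000⌋ = 4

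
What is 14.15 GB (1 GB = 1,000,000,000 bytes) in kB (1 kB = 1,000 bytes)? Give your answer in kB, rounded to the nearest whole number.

14,150,000 kB

14.15 GB × 1,000,000,000 bytes/GB = 14,150,000,000 bytes
1 kB = 10^3 bytes = 1,000 bytes
14,150,000,000 / 1,000 = 14,150,000 kB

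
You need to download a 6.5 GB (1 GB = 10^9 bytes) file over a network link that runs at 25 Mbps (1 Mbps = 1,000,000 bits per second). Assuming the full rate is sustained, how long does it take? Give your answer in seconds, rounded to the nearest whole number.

6.5 GB = 6,500,000,000 bytes = 52,000,000,000 bits
25 Mbps = 25,000,000 bits/s
time = 52,000,000,000 / 25,000,000 = 2,080 s

2,080 seconds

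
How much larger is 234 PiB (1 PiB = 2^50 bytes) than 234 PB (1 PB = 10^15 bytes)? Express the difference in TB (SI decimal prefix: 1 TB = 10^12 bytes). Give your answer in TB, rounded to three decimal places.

234 PiB = 234 × 1,125,899,906,842,624 = 263,460,578,201,174,016 bytes
234 PB = 234 × 1,000,000,000,000,000 = 234,000,000,000,000,000 bytes
difference = 29,460,578,201,174,016 bytes
29,460,578,201,174,016 / 1,000,000,000,000 = 29,460.578 TB

29,460.578 TB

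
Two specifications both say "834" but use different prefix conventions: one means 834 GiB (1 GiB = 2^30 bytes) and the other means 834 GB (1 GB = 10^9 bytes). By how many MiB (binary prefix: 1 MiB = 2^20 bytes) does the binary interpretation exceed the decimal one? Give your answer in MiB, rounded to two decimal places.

834 GiB = 834 × 1,073,741,824 = 895,500,681,216 bytes
834 GB = 834 × 1,000,000,000 = 834,000,000,000 bytes
difference = 61,500,681,216 bytes
61,500,681,216 / 1,048,576 = 58,651.62 MiB

58,651.62 MiB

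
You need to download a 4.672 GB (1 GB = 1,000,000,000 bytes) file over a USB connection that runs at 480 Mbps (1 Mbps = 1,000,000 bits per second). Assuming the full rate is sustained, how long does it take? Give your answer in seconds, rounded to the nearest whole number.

4.672 GB = 4,672,000,000 bytes = 37,376,000,000 bits
480 Mbps = 480,000,000 bits/s
time = 37,376,000,000 / 480,000,000 = 78 s

78 seconds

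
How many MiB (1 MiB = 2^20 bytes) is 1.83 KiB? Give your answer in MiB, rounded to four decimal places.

0.0018 MiB

1.83 KiB = 1.83 × 2^10 bytes = 1,873.92 bytes
1 MiB = 1,048,576 bytes
1,873.92 / 1,048,576 = 0.0018 MiB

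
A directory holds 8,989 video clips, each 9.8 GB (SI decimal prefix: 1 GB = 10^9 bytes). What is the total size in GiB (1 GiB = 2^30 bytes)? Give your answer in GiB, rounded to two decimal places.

82,042.25 GiB

Total = 8,989 × 9.8 GB = 88092.2 GB
= 88092.2 × 1,000,000,000 bytes = 88,092,200,000,000 bytes
1 GiB = 1,073,741,824 bytes
88,092,200,000,000 / 1,073,741,824 = 82,042.25 GiB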